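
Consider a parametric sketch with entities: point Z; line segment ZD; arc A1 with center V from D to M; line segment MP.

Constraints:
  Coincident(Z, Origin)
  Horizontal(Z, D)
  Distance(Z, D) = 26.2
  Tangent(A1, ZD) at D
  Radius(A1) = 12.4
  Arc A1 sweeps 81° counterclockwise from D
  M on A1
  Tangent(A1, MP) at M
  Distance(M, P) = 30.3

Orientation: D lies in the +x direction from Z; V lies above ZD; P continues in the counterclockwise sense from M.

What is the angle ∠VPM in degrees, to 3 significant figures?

22.3°

Z is at the origin; Z and D share the same y with |ZD| = 26.2 and D on the +x side, so D = (26.2, 0.00). A1 meets ZD tangentially, so VD is at right angles to ZD, so V = D + (0, 12.4) = (26.2, 12.4). On A1, D sits at bearing -90° from V; an 81° counterclockwise sweep puts M at bearing -9°, so M = V + 12.4·(cos -9°, sin -9°) = (38.4, 10.5). A1 meets MP tangentially, so VM is at right angles to MP, so MP runs along (−sin -9°, cos -9°); with |MP| = 30.3, P = (43.2, 40.4). Then cos ∠VPM = PV·PM / (|PV||PM|), giving 22.3°.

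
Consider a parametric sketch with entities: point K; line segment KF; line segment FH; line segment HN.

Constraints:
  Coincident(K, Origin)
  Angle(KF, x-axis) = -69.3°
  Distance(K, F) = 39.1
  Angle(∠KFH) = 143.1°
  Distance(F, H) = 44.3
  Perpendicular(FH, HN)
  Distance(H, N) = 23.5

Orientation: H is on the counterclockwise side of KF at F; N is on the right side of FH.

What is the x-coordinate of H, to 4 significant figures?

51.22

K is at the origin; KF runs at -69.3° with length 39.1, so F = 39.1·(cos -69.3°, sin -69.3°) = (13.82, -36.58). ∠KFH = 143.1°, so FH runs at -69.3° + (180° − 143.1°) = -32.40° from the x-axis; with |FH| = 44.3, H = F + 44.3·(cos -32.40°, sin -32.40°) = (51.22, -60.31). So H.x = 51.22.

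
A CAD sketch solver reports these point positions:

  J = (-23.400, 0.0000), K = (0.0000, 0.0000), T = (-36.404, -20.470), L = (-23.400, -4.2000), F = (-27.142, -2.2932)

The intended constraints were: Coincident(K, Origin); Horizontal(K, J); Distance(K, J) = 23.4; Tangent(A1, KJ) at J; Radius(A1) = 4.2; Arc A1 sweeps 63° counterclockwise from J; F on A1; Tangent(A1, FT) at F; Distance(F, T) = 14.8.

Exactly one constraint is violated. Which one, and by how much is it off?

Distance(F, T) = 14.8 — off by 5.60.

K = (0.00, 0.00) ✓; K.y = 0.00, J.y = 0.00 ✓; |KJ| = 23.40 ✓; ∠(LJ, JK) = 90.00° ✓; |LJ| = 4.200 ✓; bearing(L→F) − bearing(L→J) = 63.00° ✓; |LF| = 4.200 ✓; ∠(LF, FT) = 90.00° ✓; |FT| = 20.40 ✗.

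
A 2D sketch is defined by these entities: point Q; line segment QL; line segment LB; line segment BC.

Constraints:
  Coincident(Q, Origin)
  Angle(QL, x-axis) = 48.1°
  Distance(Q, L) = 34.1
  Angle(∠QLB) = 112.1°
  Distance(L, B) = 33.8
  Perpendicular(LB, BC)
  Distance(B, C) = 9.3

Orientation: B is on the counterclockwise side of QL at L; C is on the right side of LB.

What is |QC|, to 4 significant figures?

62.02

Q is at the origin; QL runs at 48.1° with length 34.1, so L = 34.1·(cos 48.1°, sin 48.1°) = (22.77, 25.38). ∠QLB = 112.1°, so LB runs at 48.1° + (180° − 112.1°) = 116.0° from the x-axis; with |LB| = 33.8, B = L + 33.8·(cos 116.0°, sin 116.0°) = (7.956, 55.76). The perpendicularity gives BC at right angles to LB; with |BC| = 9.3 on the right of LB, C = B + 9.3·(0.8988, 0.4384) = (16.31, 59.84). Then |QC| = |C − Q| = 62.02.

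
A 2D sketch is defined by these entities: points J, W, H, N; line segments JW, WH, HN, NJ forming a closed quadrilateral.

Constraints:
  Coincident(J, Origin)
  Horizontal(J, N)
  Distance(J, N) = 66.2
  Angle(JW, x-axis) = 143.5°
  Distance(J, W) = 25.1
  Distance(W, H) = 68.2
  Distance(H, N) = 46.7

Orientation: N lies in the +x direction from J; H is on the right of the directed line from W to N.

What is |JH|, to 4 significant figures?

43.26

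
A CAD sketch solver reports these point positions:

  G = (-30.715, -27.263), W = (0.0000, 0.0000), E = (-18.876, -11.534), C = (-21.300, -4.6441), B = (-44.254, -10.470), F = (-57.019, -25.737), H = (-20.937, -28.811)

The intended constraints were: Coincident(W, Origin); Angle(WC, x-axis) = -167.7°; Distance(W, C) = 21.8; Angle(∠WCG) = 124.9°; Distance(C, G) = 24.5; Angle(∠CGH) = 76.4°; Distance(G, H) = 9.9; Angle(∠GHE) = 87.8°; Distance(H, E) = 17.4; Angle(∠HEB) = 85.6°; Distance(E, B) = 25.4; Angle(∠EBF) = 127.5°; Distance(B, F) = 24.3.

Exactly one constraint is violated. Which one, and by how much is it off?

Distance(B, F) = 24.3 — off by 4.40.

W = (0.00, 0.00) ✓; WC at -167.7° ✓; |WC| = 21.80 ✓; ∠WCG = 124.9° ✓; |CG| = 24.50 ✓; ∠CGH = 76.40° ✓; |GH| = 9.900 ✓; ∠GHE = 87.81° ✓; |HE| = 17.40 ✓; ∠HEB = 85.60° ✓; |EB| = 25.40 ✓; ∠EBF = 127.5° ✓; |BF| = 19.90 ✗.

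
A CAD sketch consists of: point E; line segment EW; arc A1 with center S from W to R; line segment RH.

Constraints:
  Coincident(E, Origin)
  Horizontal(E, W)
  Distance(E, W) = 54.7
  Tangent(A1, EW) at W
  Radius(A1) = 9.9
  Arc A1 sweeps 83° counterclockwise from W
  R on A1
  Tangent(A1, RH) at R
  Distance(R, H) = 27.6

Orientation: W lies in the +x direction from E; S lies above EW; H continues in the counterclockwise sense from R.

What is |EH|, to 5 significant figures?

76.885

On A1, W sits at bearing -90° from S; an 83° counterclockwise sweep puts R at bearing -7°, so R = S + 9.9·(cos -7°, sin -7°) = (64.526, 8.6935). A1 meets RH tangentially, so SR is at right angles to RH, so RH runs along (−sin -7°, cos -7°); with |RH| = 27.6, H = (67.890, 36.088). Then |EH| = |H − E| = 76.885.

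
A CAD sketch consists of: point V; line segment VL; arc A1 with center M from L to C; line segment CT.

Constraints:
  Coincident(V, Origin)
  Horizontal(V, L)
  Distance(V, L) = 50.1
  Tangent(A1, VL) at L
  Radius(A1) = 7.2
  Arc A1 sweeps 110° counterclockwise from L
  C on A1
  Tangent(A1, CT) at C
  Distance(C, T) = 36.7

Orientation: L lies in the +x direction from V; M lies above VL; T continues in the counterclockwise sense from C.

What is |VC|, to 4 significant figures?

57.68

V is at the origin; V and L share the same y with |VL| = 50.1 and L on the +x side, so L = (50.10, 0.000). Since A1 is tangent to VL there, ML ⟂ VL, so M = L + (0, 7.2) = (50.10, 7.200). On A1, L sits at bearing -90° from M; a 110° counterclockwise sweep puts C at bearing 20°, so C = M + 7.2·(cos 20°, sin 20°) = (56.87, 9.663). Then |VC| = |C − V| = 57.68.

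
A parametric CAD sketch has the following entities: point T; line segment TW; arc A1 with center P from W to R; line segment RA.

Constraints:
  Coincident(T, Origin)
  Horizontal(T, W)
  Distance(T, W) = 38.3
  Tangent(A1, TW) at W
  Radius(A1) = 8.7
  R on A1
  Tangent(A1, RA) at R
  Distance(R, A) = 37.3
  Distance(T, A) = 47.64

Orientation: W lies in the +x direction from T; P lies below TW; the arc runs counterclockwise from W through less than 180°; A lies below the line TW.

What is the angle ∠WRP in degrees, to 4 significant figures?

51.95°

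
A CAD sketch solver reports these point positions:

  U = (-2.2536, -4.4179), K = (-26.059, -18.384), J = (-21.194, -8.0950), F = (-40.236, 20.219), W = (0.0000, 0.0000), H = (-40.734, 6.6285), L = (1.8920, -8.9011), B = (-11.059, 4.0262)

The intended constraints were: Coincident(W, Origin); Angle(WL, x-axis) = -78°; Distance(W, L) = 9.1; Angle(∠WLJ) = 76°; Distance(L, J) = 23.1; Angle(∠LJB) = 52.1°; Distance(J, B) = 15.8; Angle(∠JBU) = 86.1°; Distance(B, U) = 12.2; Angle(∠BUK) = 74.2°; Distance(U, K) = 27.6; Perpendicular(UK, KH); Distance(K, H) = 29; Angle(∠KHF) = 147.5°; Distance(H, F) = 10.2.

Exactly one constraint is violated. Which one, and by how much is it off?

Distance(H, F) = 10.2 — off by 3.40.

W = (0.00, 0.00) ✓; WL at -78.00° ✓; |WL| = 9.100 ✓; ∠WLJ = 76.00° ✓; |LJ| = 23.10 ✓; ∠LJB = 52.10° ✓; |JB| = 15.80 ✓; ∠JBU = 86.10° ✓; |BU| = 12.20 ✓; ∠BUK = 74.20° ✓; |UK| = 27.60 ✓; ∠(UK, KH) = 90.00° ✓; |KH| = 29.00 ✓; ∠KHF = 147.5° ✓; |HF| = 13.60 ✗.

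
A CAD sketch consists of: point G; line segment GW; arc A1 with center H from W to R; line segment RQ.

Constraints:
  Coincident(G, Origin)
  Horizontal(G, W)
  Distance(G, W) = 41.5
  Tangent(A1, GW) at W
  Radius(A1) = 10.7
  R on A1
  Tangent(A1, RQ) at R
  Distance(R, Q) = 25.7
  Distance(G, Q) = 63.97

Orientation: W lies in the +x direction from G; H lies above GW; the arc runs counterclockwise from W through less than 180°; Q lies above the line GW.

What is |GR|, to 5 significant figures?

53.235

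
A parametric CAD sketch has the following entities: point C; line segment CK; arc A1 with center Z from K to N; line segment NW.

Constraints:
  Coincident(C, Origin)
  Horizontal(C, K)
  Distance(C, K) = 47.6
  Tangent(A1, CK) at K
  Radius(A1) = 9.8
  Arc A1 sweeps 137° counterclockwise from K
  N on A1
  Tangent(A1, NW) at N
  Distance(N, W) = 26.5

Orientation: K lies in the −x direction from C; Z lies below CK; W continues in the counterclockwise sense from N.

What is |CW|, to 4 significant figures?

49.46

On A1, K sits at bearing 90° from Z; a 137° counterclockwise sweep puts N at bearing 227°, so N = Z + 9.8·(cos 227°, sin 227°) = (-54.28, -16.97). Since A1 is tangent to NW there, ZN ⟂ NW, so NW runs along (−sin 227°, cos 227°); with |NW| = 26.5, W = (-34.90, -35.04). Then |CW| = |W − C| = 49.46.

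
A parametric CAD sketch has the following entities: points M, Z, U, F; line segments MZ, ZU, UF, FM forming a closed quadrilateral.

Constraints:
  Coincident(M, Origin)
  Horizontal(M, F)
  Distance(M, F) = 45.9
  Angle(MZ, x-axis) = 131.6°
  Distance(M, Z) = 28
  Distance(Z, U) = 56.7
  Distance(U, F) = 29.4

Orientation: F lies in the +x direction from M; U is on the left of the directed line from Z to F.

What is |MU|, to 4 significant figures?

47.04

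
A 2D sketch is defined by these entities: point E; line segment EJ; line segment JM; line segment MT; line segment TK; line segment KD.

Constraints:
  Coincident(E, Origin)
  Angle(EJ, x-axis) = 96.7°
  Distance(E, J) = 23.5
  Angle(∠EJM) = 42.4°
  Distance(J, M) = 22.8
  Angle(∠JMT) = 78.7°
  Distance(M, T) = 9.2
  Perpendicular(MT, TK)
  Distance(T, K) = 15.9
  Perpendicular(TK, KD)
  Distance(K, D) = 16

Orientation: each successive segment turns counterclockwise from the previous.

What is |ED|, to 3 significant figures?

27.1

The perpendicularity gives TK at right angles to MT, so TK runs at 65.6°; with |TK| = 15.9, K = (-1.10, 15.5). TK ⟂ KD, so KD runs at 156°; with |KD| = 16.0, D = (-15.7, 22.1). Then |ED| = |D − E| = 27.1.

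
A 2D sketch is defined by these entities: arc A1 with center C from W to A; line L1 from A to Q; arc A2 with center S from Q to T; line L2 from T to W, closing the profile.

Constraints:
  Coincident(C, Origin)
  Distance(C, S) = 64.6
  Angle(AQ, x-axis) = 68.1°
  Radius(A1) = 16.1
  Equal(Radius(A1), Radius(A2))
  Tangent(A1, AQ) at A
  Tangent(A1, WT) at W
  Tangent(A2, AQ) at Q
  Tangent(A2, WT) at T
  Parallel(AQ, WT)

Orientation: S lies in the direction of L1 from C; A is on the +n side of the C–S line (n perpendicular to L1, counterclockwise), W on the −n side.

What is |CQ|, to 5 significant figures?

66.576

The slot axis is L1's direction at 68.1°, so u = (cos 68.1°, sin 68.1°) = (0.37299, 0.92784) and n = (−sin 68.1°, cos 68.1°) = (-0.92784, 0.37299). C is at the origin and S lies 64.6 along u from C, so S = 64.6·u = (24.095, 59.938). Tangency of A1 to both parallel lines with radius 16.1 puts A and W at C ± 16.1·n: A = (-14.938, 6.0051), W = (14.938, -6.0051). Equal radii place Q and T the same way about S: Q = S + 16.1·n = (9.1568, 65.943), T = S − 16.1·n = (39.033, 53.933). Then |CQ| = |Q − C| = 66.576.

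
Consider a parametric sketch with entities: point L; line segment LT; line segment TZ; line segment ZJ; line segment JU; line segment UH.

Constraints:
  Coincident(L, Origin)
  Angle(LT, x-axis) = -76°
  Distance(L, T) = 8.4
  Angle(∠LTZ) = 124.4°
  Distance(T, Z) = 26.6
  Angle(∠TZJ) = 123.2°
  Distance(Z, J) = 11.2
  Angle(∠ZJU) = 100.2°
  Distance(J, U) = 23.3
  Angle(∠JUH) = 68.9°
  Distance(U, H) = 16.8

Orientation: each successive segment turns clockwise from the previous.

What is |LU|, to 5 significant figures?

27.617

L is at the origin; LT runs at -76.0° with length 8.4, so T = (2.0321, -8.1505). ∠LTZ = 124.4° gives TZ at -131.60° from the x-axis; with |TZ| = 26.6, Z = (-15.628, -28.042). ∠TZJ = 123.2° gives ZJ at 171.60° from the x-axis; with |ZJ| = 11.2, J = (-26.708, -26.406). ∠ZJU = 100.2° gives JU at 91.800° from the x-axis; with |JU| = 23.3, U = (-27.440, -3.1173). Then |LU| = |U − L| = 27.617.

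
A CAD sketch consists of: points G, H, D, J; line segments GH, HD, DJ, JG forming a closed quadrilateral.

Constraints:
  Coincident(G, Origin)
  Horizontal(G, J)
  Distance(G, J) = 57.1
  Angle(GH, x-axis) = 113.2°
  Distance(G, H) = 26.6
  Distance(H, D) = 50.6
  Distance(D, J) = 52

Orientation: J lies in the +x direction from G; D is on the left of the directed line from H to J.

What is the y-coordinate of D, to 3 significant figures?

47.0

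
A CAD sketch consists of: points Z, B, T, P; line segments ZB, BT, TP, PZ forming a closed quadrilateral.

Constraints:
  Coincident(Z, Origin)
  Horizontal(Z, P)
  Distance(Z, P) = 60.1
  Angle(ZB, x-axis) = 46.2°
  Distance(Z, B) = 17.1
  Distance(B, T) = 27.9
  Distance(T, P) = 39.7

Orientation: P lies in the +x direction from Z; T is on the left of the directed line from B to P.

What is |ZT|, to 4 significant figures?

44.90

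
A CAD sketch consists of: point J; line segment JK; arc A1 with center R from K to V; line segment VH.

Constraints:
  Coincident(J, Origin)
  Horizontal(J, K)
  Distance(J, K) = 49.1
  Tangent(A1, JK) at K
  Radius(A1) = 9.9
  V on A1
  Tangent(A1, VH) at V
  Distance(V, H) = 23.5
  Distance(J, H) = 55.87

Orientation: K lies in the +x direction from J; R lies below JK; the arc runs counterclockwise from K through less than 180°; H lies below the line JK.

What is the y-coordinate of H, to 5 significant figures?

-34.820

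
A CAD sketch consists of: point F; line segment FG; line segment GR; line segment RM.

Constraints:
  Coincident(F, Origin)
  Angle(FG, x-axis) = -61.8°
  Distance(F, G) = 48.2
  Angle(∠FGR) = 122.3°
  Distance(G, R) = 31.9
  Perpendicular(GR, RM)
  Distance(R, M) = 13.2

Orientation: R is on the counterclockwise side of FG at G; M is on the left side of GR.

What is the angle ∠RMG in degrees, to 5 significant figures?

67.521°

∠FGR = 122.3°, so GR runs at -61.8° + (180° − 122.3°) = -4.1000° from the x-axis; with |GR| = 31.9, R = G + 31.9·(cos -4.1000°, sin -4.1000°) = (54.595, -44.760). GR ⟂ RM; with |RM| = 13.2 on the left of GR, M = R + 13.2·(0.071497, 0.99744) = (55.539, -31.593). Then cos ∠RMG = MR·MG / (|MR||MG|), giving 67.521°.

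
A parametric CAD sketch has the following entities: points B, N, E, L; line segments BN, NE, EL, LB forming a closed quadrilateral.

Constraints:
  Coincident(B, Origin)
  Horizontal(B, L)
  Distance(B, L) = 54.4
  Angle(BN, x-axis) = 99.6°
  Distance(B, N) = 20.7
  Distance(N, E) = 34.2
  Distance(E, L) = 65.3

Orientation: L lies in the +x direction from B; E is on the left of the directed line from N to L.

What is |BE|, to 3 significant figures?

52.1

B is at the origin; BL is horizontal with |BL| = 54.4 and L in +x, so L = (54.4, 0). BN runs at 99.6° with |BN| = 20.7, so N = (-3.45, 20.4). E is determined by |NE| = 34.2 and |EL| = 65.3 together: it lies at the intersection of circle(N, 34.2) and circle(L, 65.3). With |NL| = 61.3, the foot of the radical line on NL is 5.45 from N and the perpendicular offset is √(34.2² − 5.45²) = 33.8. Taking the left-of-NL solution: E = (12.9, 50.4).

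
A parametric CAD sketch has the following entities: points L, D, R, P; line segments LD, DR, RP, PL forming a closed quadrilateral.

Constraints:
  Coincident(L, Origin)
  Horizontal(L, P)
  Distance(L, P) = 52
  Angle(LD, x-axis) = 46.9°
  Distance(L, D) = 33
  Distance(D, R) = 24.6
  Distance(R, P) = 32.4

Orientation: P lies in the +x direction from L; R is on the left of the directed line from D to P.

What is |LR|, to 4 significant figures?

55.85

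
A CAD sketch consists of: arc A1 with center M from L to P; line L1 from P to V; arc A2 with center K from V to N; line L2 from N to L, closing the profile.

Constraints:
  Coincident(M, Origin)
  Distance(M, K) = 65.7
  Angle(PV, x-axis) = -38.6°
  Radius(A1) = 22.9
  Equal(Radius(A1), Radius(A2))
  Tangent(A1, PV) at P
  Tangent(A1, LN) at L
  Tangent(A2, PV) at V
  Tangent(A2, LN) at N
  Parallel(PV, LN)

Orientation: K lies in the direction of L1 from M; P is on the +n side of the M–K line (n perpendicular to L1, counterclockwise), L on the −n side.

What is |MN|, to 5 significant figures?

69.577

The slot axis is L1's direction at -38.6°, so u = (cos -38.6°, sin -38.6°) = (0.78152, -0.62388) and n = (−sin -38.6°, cos -38.6°) = (0.62388, 0.78152). M is at the origin and K lies 65.7 along u from M, so K = 65.7·u = (51.346, -40.989). Tangency of A1 to both parallel lines with radius 22.9 puts P and L at M ± 22.9·n: P = (14.287, 17.897), L = (-14.287, -17.897). Equal radii place V and N the same way about K: V = K + 22.9·n = (65.633, -23.092), N = K − 22.9·n = (37.059, -58.886). Then |MN| = |N − M| = 69.577.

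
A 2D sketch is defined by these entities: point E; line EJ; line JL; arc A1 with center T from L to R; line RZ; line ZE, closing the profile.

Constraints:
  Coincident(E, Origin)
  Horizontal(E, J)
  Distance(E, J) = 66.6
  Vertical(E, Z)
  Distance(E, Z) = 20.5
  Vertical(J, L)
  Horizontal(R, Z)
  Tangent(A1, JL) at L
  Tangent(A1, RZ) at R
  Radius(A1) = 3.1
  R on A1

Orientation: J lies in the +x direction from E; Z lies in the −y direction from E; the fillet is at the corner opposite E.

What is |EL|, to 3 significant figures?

68.8

E is at the origin; EJ is horizontal with |EJ| = 66.6 and J on the +x side, so J = (66.6, 0.00). E and Z share the same x with |EZ| = 20.5 and Z on the −y side, so Z = (0.00, -20.5). The virtual corner opposite E is at (66.6, -20.5). Since A1 is tangent to JL there, TL ⟂ JL and since A1 is tangent to RZ there, TR ⟂ RZ, with radius 3.1, so the center T sits 3.1 in from both sides at T = (63.5, -17.4). That places the tangent points at L = (66.6, -17.4) on JL and R = (63.5, -20.5) on RZ. Then |EL| = |L − E| = 68.8.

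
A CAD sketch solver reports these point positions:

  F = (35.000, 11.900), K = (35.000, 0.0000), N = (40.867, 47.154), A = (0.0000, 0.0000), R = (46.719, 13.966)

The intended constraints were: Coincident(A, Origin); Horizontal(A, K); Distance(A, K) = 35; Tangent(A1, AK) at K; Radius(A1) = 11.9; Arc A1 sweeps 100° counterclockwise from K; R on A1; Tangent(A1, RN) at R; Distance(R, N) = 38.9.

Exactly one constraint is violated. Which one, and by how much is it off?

Distance(R, N) = 38.9 — off by 5.20.

A = (0.00, 0.00) ✓; A.y = 0.00, K.y = 0.00 ✓; |AK| = 35.00 ✓; ∠(FK, KA) = 90.00° ✓; |FK| = 11.90 ✓; bearing(F→R) − bearing(F→K) = 100.0° ✓; |FR| = 11.90 ✓; ∠(FR, RN) = 90.00° ✓; |RN| = 33.70 ✗.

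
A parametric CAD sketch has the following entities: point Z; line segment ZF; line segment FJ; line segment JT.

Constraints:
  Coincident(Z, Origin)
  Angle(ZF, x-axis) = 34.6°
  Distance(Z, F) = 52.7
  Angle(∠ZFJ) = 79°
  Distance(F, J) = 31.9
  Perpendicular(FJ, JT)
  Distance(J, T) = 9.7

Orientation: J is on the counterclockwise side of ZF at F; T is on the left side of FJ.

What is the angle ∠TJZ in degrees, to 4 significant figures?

22.89°

Z is at the origin; ZF runs at 34.6° with length 52.7, so F = 52.7·(cos 34.6°, sin 34.6°) = (43.38, 29.93). ∠ZFJ = 79.0°, so FJ runs at 34.6° + (180° − 79.0°) = 135.6° from the x-axis; with |FJ| = 31.9, J = F + 31.9·(cos 135.6°, sin 135.6°) = (20.59, 52.24). The perpendicularity gives JT at right angles to FJ; with |JT| = 9.7 on the left of FJ, T = J + 9.7·(-0.6997, -0.7145) = (13.80, 45.31). Then cos ∠TJZ = JT·JZ / (|JT||JZ|), giving 22.89°.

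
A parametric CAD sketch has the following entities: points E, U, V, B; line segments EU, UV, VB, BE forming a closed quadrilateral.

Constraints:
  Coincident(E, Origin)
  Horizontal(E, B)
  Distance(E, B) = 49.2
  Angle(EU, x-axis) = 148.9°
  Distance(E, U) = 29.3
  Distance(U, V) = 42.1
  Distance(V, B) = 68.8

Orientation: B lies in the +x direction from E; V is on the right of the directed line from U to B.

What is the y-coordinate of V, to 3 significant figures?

-25.6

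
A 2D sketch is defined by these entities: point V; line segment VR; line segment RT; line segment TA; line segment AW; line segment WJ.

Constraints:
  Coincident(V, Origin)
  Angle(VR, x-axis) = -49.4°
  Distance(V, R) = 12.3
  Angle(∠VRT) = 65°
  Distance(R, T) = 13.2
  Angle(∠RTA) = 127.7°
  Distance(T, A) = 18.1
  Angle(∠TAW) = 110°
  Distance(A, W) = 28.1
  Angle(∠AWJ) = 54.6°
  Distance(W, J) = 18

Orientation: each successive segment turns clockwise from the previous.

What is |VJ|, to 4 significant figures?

10.64

V is at the origin; VR runs at -49.4° with length 12.3, so R = (8.005, -9.339). ∠VRT = 65.0° gives RT at -164.4° from the x-axis; with |RT| = 13.2, T = (-4.709, -12.89). ∠RTA = 127.7° gives TA at 143.3° from the x-axis; with |TA| = 18.1, A = (-19.22, -2.072). ∠TAW = 110.0° gives AW at 73.30° from the x-axis; with |AW| = 28.1, W = (-11.15, 24.84). ∠AWJ = 54.6° gives WJ at -52.10° from the x-axis; with |WJ| = 18.0, J = (-0.08940, 10.64). Then |VJ| = |J − V| = 10.64.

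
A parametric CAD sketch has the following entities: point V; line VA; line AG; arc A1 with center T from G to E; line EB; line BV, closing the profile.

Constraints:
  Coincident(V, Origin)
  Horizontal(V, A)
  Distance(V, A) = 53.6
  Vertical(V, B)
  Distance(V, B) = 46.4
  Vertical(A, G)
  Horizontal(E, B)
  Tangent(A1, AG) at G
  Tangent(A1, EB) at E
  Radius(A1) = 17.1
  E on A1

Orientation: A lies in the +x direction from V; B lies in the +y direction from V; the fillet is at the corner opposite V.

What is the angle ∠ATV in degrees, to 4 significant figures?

81.51°

V is at the origin; VA is horizontal with |VA| = 53.6 and A on the +x side, so A = (53.60, 0.000). V and B share the same x with |VB| = 46.4 and B on the +y side, so B = (0.000, 46.40). The virtual corner opposite V is at (53.60, 46.40). Tangency of A1 to AG means the radius TG is perpendicular to AG and since A1 is tangent to EB there, TE ⟂ EB, with radius 17.1, so the center T sits 17.1 in from both sides at T = (36.50, 29.30). Then cos ∠ATV = TA·TV / (|TA||TV|), giving 81.51°.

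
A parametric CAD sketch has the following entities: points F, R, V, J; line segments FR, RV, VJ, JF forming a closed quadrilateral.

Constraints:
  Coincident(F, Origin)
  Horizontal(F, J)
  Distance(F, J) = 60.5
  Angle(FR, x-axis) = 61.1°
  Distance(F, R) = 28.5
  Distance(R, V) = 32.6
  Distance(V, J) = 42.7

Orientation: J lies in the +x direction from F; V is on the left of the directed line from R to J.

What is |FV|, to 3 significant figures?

58.2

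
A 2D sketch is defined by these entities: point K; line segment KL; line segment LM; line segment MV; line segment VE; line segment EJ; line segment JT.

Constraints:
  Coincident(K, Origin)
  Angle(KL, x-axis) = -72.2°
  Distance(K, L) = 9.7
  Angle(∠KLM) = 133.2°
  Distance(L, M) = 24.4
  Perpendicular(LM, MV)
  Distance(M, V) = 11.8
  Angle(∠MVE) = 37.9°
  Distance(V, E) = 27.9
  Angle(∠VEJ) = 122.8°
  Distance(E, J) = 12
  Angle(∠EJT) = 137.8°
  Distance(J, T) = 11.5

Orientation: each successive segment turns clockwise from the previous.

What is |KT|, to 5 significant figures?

44.106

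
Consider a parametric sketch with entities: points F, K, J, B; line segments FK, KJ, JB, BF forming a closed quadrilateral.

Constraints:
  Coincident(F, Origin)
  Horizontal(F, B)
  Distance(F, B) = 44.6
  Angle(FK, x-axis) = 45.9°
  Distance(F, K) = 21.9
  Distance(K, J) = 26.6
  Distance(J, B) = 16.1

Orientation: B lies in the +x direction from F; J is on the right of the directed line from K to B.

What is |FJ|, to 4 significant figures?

30.56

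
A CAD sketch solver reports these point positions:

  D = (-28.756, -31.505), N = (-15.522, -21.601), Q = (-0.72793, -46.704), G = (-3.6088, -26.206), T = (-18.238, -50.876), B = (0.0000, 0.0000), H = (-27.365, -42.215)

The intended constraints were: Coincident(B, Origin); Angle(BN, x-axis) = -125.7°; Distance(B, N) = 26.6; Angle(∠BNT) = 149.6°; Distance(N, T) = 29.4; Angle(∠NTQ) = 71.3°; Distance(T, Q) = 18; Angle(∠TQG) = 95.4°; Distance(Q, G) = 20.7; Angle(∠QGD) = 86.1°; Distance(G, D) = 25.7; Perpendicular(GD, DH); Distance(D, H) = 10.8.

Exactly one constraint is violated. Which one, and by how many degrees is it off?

Perpendicular(GD, DH) — off by 4.50°.

B = (0.00, 0.00) ✓; BN at -125.7° ✓; |BN| = 26.60 ✓; ∠BNT = 149.6° ✓; |NT| = 29.40 ✓; ∠NTQ = 71.30° ✓; |TQ| = 18.00 ✓; ∠TQG = 95.40° ✓; |QG| = 20.70 ✓; ∠QGD = 86.10° ✓; |GD| = 25.70 ✓; ∠(GD, DH) = 85.50° ✗; |DH| = 10.80 ✓.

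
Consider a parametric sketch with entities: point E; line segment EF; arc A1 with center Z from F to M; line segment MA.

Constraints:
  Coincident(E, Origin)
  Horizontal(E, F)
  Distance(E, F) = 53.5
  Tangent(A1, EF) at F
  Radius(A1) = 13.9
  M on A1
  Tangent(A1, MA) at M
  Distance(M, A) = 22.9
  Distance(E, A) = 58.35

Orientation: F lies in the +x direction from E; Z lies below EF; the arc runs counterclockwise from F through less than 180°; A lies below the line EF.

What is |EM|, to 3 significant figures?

43.0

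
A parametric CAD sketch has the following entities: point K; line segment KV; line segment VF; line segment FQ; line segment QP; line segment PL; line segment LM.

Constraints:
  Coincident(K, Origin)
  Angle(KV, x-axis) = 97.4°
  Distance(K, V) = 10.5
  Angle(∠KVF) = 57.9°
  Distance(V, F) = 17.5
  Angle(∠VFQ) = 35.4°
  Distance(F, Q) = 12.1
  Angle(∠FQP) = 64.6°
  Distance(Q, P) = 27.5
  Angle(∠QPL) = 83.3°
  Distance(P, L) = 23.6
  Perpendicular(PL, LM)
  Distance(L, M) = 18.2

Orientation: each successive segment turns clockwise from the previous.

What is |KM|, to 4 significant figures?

25.04

K is at the origin; KV runs at 97.4° with length 10.5, so V = (-1.352, 10.41). ∠KVF = 57.9° gives VF at -24.70° from the x-axis; with |VF| = 17.5, F = (14.55, 3.100). ∠VFQ = 35.4° gives FQ at -169.3° from the x-axis; with |FQ| = 12.1, Q = (2.657, 0.8533). ∠FQP = 64.6° gives QP at 75.30° from the x-axis; with |QP| = 27.5, P = (9.635, 27.45). ∠QPL = 83.3° gives PL at -21.40° from the x-axis; with |PL| = 23.6, L = (31.61, 18.84). PL ⟂ LM, so LM runs at -111.4°; with |LM| = 18.2, M = (24.97, 1.897). Then |KM| = |M − K| = 25.04.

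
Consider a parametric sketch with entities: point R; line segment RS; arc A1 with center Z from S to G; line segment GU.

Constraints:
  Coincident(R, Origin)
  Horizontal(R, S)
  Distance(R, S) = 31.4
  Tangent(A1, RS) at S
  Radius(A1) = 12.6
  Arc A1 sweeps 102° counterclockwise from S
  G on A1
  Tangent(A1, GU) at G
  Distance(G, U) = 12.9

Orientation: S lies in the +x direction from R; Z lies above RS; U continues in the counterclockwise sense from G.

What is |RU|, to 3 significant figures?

49.6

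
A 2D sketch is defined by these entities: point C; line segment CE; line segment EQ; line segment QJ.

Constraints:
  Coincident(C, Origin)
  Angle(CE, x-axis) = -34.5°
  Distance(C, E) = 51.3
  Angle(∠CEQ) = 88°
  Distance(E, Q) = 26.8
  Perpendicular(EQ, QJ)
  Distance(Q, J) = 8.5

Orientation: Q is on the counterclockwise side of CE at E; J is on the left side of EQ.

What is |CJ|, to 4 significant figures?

49.54

C is at the origin; CE runs at -34.5° with length 51.3, so E = 51.3·(cos -34.5°, sin -34.5°) = (42.28, -29.06). ∠CEQ = 88.0°, so EQ runs at -34.5° + (180° − 88.0°) = 57.50° from the x-axis; with |EQ| = 26.8, Q = E + 26.8·(cos 57.50°, sin 57.50°) = (56.68, -6.454). EQ ⟂ QJ; with |QJ| = 8.5 on the left of EQ, J = Q + 8.5·(-0.8434, 0.5373) = (49.51, -1.887). Then |CJ| = |J − C| = 49.54.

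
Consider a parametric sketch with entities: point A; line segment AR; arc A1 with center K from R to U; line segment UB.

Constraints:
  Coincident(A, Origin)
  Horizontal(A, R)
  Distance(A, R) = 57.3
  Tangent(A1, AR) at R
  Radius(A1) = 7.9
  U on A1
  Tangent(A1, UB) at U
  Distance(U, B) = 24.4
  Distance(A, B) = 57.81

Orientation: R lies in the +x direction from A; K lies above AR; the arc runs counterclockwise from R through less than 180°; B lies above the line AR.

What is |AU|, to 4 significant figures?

64.75

Checks: |KU| = 7.900 ✓; ∠(KU, UB) = 90.00° ✓; |UB| = 24.40 ✓; |AB| = 57.81 ✓.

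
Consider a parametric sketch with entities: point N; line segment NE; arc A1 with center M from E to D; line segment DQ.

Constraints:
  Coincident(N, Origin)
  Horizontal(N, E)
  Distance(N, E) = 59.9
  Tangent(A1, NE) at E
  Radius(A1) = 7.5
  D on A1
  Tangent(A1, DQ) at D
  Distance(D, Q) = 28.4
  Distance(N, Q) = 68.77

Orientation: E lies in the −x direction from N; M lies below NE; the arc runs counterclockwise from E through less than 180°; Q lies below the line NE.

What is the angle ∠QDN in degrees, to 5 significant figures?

80.032°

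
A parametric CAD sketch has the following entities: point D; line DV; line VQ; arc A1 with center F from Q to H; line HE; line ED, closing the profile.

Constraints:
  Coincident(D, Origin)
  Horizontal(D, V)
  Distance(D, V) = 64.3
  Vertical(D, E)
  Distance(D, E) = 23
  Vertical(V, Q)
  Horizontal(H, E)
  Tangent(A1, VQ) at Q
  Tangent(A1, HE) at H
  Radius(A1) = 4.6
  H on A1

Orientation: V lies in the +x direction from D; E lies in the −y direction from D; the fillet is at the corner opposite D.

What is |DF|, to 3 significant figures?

62.5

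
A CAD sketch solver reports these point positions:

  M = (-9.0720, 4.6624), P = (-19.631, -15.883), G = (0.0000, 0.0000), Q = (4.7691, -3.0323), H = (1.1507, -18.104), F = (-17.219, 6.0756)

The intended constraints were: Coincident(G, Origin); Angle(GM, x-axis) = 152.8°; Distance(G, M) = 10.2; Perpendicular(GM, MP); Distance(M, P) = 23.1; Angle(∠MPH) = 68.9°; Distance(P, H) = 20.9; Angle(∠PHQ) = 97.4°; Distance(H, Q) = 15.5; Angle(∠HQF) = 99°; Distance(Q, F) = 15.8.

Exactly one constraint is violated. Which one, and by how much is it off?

Distance(Q, F) = 15.8 — off by 8.00.

G = (0.00, 0.00) ✓; GM at 152.8° ✓; |GM| = 10.20 ✓; ∠(GM, MP) = 90.00° ✓; |MP| = 23.10 ✓; ∠MPH = 68.90° ✓; |PH| = 20.90 ✓; ∠PHQ = 97.40° ✓; |HQ| = 15.50 ✓; ∠HQF = 99.00° ✓; |QF| = 23.80 ✗.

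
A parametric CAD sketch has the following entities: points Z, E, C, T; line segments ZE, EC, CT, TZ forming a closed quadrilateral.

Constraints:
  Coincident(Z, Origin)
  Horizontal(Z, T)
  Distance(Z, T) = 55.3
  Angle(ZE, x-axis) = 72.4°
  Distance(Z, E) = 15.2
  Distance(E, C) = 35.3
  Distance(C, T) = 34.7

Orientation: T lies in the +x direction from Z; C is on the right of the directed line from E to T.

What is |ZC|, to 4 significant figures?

28.31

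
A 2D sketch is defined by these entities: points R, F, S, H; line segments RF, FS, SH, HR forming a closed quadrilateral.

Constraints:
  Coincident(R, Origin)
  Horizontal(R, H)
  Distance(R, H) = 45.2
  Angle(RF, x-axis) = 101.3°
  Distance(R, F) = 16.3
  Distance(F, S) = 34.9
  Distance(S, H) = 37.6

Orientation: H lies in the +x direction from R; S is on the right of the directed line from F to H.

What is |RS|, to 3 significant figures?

19.4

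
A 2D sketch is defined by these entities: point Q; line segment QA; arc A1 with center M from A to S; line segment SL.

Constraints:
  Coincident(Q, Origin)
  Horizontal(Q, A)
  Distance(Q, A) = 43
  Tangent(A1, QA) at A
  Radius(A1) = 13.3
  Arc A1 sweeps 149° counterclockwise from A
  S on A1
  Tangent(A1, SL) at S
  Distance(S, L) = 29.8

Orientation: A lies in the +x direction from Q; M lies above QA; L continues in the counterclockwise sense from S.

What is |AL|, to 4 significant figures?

44.20

Q is at the origin; QA is horizontal with |QA| = 43.0 and A on the +x side, so A = (43.00, 0.000). The tangent condition forces MA to be normal to QA, so M = A + (0, 13.3) = (43.00, 13.30). On A1, A sits at bearing -90° from M; a 149° counterclockwise sweep puts S at bearing 59°, so S = M + 13.3·(cos 59°, sin 59°) = (49.85, 24.70). A1 meets SL tangentially, so MS is at right angles to SL, so SL runs along (−sin 59°, cos 59°); with |SL| = 29.8, L = (24.31, 40.05). Then |AL| = |L − A| = 44.20.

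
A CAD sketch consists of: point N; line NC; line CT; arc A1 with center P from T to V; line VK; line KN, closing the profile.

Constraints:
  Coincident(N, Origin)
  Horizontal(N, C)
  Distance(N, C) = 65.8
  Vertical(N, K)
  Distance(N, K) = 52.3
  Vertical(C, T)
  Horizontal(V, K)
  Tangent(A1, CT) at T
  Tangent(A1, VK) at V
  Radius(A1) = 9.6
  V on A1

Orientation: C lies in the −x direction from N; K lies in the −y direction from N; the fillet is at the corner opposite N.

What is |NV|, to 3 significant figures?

76.8

N is at the origin; NC is horizontal with |NC| = 65.8 and C on the −x side, so C = (-65.8, 0.00). NK is vertical with |NK| = 52.3 and K on the −y side, so K = (0.00, -52.3). The virtual corner opposite N is at (-65.8, -52.3). A1 meets CT tangentially, so PT is at right angles to CT and A1 meets VK tangentially, so PV is at right angles to VK, with radius 9.6, so the center P sits 9.6 in from both sides at P = (-56.2, -42.7). That places the tangent points at T = (-65.8, -42.7) on CT and V = (-56.2, -52.3) on VK. Then |NV| = |V − N| = 76.8.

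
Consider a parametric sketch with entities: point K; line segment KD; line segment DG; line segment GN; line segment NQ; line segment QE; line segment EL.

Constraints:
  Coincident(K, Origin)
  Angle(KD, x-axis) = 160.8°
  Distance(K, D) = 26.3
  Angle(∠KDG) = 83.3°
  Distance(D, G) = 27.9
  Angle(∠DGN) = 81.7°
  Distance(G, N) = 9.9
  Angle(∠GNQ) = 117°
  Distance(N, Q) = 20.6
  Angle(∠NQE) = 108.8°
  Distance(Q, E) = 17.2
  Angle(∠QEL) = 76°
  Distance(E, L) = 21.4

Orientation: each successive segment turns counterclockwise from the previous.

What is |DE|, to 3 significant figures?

4.46

∠GNQ = 117.0° gives NQ at 58.8° from the x-axis; with |NQ| = 20.6, Q = (-10.3, -1.69). ∠NQE = 108.8° gives QE at 130° from the x-axis; with |QE| = 17.2, E = (-21.4, 11.5). Then |DE| = |E − D| = 4.46.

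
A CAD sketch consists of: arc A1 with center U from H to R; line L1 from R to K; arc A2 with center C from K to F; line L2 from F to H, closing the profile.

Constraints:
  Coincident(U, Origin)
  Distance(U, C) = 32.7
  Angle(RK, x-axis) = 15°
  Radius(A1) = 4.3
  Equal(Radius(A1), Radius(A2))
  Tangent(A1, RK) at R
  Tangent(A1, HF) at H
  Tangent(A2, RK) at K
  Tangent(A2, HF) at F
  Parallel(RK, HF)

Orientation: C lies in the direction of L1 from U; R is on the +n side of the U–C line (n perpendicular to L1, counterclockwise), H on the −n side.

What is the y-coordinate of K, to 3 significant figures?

12.6

Tangency of A1 to both parallel lines with radius 4.3 puts R and H at U ± 4.3·n: R = (-1.11, 4.15), H = (1.11, -4.15). Equal radii place K and F the same way about C: K = C + 4.3·n = (30.5, 12.6), F = C − 4.3·n = (32.7, 4.31). So K.y = 12.6.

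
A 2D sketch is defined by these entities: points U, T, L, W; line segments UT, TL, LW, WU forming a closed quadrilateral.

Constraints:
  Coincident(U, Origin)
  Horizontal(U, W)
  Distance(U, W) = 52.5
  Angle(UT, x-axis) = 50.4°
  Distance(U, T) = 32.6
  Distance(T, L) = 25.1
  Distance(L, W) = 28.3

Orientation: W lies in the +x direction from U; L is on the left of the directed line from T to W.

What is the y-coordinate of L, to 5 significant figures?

27.488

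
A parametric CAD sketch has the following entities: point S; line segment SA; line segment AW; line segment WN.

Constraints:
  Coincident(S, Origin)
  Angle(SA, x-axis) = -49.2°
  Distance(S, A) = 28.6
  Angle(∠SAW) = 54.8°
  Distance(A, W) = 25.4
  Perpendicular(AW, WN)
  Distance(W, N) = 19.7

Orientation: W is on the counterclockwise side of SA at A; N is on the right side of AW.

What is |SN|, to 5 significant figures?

43.983

S is at the origin; SA runs at -49.2° with length 28.6, so A = 28.6·(cos -49.2°, sin -49.2°) = (18.688, -21.650). ∠SAW = 54.8°, so AW runs at -49.2° + (180° − 54.8°) = 76.000° from the x-axis; with |AW| = 25.4, W = A + 25.4·(cos 76.000°, sin 76.000°) = (24.833, 2.9955). The perpendicularity gives WN at right angles to AW; with |WN| = 19.7 on the right of AW, N = W + 19.7·(0.97030, -0.24192) = (43.947, -1.7704). Then |SN| = |N − S| = 43.983.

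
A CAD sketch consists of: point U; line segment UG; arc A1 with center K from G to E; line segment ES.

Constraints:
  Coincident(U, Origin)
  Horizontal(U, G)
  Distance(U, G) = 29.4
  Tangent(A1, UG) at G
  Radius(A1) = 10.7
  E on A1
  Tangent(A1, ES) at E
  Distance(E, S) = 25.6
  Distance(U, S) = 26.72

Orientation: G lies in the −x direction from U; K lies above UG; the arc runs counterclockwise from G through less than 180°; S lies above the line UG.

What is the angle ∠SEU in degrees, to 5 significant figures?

69.088°

U is at the origin; U and G share the same y with |UG| = 29.4 and G on the −x side, so G = (-29.400, 0.0000). A1 meets UG tangentially, so KG is at right angles to UG, so K = G + (0, 10.7) = (-29.400, 10.700). Since KE ⟂ ES (tangency), |KS| = √(10.7² + 25.6²) = 27.746 regardless of where E sits on A1. So S lies on both circle(U, 26.72) and circle(K, 27.746); the above-UG intersection is S = (-6.2409, 25.981). E is the foot of the tangent from S: E = (-20.519, 4.7323).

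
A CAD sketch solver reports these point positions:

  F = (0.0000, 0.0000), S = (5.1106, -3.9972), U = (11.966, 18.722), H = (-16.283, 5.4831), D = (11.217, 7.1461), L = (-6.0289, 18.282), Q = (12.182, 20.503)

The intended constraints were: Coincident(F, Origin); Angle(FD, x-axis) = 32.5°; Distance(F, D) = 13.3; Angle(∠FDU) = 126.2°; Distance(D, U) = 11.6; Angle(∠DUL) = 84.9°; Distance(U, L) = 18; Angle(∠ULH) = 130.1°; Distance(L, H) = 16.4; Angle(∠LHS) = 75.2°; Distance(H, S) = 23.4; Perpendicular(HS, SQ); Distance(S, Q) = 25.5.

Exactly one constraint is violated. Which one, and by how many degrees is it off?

Perpendicular(HS, SQ) — off by 7.80°.

F = (0.00, 0.00) ✓; FD at 32.50° ✓; |FD| = 13.30 ✓; ∠FDU = 126.2° ✓; |DU| = 11.60 ✓; ∠DUL = 84.90° ✓; |UL| = 18.00 ✓; ∠ULH = 130.1° ✓; |LH| = 16.40 ✓; ∠LHS = 75.20° ✓; |HS| = 23.40 ✓; ∠(HS, SQ) = 97.80° ✗; |SQ| = 25.50 ✓.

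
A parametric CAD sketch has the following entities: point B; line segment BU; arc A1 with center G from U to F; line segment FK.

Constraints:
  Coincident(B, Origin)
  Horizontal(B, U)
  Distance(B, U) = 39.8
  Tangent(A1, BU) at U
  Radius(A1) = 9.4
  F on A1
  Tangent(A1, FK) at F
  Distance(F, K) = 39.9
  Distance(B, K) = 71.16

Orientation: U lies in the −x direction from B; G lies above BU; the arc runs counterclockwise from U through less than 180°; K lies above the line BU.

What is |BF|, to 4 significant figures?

34.74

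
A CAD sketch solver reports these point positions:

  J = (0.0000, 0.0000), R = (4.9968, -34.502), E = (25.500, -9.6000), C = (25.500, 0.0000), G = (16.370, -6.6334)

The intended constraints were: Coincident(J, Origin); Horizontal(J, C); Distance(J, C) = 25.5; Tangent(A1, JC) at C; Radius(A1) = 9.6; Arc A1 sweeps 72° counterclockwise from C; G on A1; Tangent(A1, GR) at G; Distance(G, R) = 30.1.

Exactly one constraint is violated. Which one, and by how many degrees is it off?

Tangent(A1, GR) at G — off by 4.20°.

J = (0.00, 0.00) ✓; J.y = 0.00, C.y = 0.00 ✓; |JC| = 25.50 ✓; ∠(EC, CJ) = 90.00° ✓; |EC| = 9.600 ✓; bearing(E→G) − bearing(E→C) = 72.00° ✓; |EG| = 9.600 ✓; ∠(EG, GR) = 94.20° ✗; |GR| = 30.10 ✓.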